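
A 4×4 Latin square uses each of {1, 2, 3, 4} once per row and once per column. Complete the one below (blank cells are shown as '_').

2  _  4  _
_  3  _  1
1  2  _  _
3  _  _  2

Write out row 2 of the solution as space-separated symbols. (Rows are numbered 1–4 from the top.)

row 1 has {2,4}; column 2 has {2,3} — only 1 is left for (r1,c2).
row 1 has {1,2,4}; column 4 has {1,2} — only 3 is left for (r1,c4).
row 2 has {1,3}; column 1 has {1,2,3} — only 4 is left for (r2,c1).
row 2 has {1,3,4}; column 3 has {4} — only 2 is left for (r2,c3).

4 3 2 1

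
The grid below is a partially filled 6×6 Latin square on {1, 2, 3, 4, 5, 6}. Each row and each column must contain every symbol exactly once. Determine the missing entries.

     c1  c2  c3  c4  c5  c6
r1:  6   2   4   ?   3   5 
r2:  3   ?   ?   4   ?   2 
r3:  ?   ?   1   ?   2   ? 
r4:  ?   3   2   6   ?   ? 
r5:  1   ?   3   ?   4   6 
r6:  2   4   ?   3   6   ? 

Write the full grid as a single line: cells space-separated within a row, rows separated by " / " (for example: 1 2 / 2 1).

Cell (r1,c4): row 1 has {2,3,4,5,6}; column 4 has {3,4,6} → 1.
Cell (r3,c4): row 3 has {1,2}; column 4 has {1,3,4,6} → 5.
Cell (r5,c2): row 5 has {1,3,4,6}; column 2 has {2,3,4} → 5.
Cell (r5,c4): row 5 has {1,3,4,5,6}; column 4 has {1,3,4,5,6} → 2.
Cell (r6,c3): row 6 has {2,3,4,6}; column 3 has {1,2,3,4} → 5.
Cell (r6,c6): row 6 has {2,3,4,5,6}; column 6 has {2,5,6} → 1.
Cell (r2,c3): row 2 has {2,3,4}; column 3 has {1,2,3,4,5} → 6.
Cell (r3,c1): row 3 has {1,2,5}; column 1 has {1,2,3,6} → 4.
Cell (r3,c2): row 3 has {1,2,4,5}; column 2 has {2,3,4,5} → 6.
Cell (r3,c6): row 3 has {1,2,4,5,6}; column 6 has {1,2,5,6} → 3.
Cell (r4,c1): row 4 has {2,3,6}; column 1 has {1,2,3,4,6} → 5.
Cell (r4,c5): row 4 has {2,3,5,6}; column 5 has {2,3,4,6} → 1.
Cell (r4,c6): row 4 has {1,2,3,5,6}; column 6 has {1,2,3,5,6} → 4.
Cell (r2,c2): row 2 has {2,3,4,6}; column 2 has {2,3,4,5,6} → 1.
Cell (r2,c5): row 2 has {1,2,3,4,6}; column 5 has {1,2,3,4,6} → 5.

6 2 4 1 3 5 / 3 1 6 4 5 2 / 4 6 1 5 2 3 / 5 3 2 6 1 4 / 1 5 3 2 4 6 / 2 4 5 3 6 1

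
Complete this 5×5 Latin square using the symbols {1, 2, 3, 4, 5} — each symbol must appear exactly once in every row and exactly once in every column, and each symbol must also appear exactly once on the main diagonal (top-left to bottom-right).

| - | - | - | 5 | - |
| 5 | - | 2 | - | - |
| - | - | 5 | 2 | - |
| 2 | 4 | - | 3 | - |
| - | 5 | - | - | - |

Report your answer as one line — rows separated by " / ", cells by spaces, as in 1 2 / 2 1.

4 2 3 5 1 / 5 1 2 4 3 / 1 3 5 2 4 / 2 4 1 3 5 / 3 5 4 1 2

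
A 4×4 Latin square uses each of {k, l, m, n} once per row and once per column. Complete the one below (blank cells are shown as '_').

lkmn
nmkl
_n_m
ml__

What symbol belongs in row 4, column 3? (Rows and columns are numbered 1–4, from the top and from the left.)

n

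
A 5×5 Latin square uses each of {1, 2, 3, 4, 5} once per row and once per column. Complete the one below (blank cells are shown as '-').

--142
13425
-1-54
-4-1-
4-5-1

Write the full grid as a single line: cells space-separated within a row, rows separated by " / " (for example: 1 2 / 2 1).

(r1,c2): row 1 has {1,2,4}; column 2 has {1,3,4}, so it must be 5.
(r4,c5): row 4 has {1,4}; column 5 has {1,2,4,5}, so it must be 3.
(r5,c2): row 5 has {1,4,5}; column 2 has {1,3,4,5}, so it must be 2.
(r5,c4): row 5 has {1,2,4,5}; column 4 has {1,2,4,5}, so it must be 3.
(r1,c1): row 1 has {1,2,4,5}; column 1 has {1,4}, so it must be 3.
(r3,c1): row 3 has {1,4,5}; column 1 has {1,3,4}, so it must be 2.
(r3,c3): row 3 has {1,2,4,5}; column 3 has {1,4,5}, so it must be 3.
(r4,c1): row 4 has {1,3,4}; column 1 has {1,2,3,4}, so it must be 5.
(r4,c3): row 4 has {1,3,4,5}; column 3 has {1,3,4,5}, so it must be 2.

3 5 1 4 2 / 1 3 4 2 5 / 2 1 3 5 4 / 5 4 2 1 3 / 4 2 5 3 1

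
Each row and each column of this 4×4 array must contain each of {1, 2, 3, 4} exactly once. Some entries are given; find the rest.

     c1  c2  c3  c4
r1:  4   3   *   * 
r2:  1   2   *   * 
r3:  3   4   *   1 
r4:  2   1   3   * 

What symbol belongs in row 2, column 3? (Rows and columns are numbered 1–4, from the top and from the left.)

4

(r1,c4) = 2
(r2,c3) = 4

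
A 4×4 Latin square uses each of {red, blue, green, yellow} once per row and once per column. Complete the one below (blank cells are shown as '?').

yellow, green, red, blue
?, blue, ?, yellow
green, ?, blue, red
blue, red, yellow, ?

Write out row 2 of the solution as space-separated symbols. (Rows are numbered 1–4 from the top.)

red blue green yellow

(r2,c1) = red
(r2,c3) = green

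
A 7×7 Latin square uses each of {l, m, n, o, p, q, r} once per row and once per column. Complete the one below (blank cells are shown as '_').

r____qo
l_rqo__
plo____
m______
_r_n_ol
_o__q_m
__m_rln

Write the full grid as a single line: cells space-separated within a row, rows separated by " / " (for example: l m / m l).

r m n l p q o / l n r q o m p / p l o m n r q / m p q o l n r / q r p n m o l / n o l r q p m / o q m p r l n

Cell (r2,c7): row 2 has {l,o,q,r}; column 7 has {l,m,n,o} → p.
Cell (r5,c1): row 5 has {l,n,o,r}; column 1 has {l,m,p,r} → q.
Cell (r5,c3): row 5 has {l,n,o,q,r}; column 3 has {m,o,r} → p.
Cell (r5,c5): row 5 has {l,n,o,p,q,r}; column 5 has {o,q,r} → m.
Cell (r6,c1): row 6 has {m,o,q}; column 1 has {l,m,p,q,r} → n.
Cell (r6,c3): row 6 has {m,n,o,q}; column 3 has {m,o,p,r} → l.
Cell (r7,c1): row 7 has {l,m,n,r}; column 1 has {l,m,n,p,q,r} → o.
Cell (r7,c4): row 7 has {l,m,n,o,r}; column 4 has {n,q} → p.
Cell (r1,c3): row 1 has {o,q,r}; column 3 has {l,m,o,p,r} → n.
Cell (r3,c5): row 3 has {l,o,p}; column 5 has {m,o,q,r} → n.
Cell (r4,c3): row 4 has {m}; column 3 has {l,m,n,o,p,r} → q.
Cell (r4,c7): row 4 has {m,q}; column 7 has {l,m,n,o,p} → r.
Cell (r6,c4): row 6 has {l,m,n,o,q}; column 4 has {n,p,q} → r.
Cell (r6,c6): row 6 has {l,m,n,o,q,r}; column 6 has {l,o,q} → p.
Cell (r7,c2): row 7 has {l,m,n,o,p,r}; column 2 has {l,o,r} → q.
Cell (r3,c4): row 3 has {l,n,o,p}; column 4 has {n,p,q,r} → m.
Cell (r3,c6): row 3 has {l,m,n,o,p}; column 6 has {l,o,p,q} → r.
Cell (r3,c7): row 3 has {l,m,n,o,p,r}; column 7 has {l,m,n,o,p,r} → q.
Cell (r4,c6): row 4 has {m,q,r}; column 6 has {l,o,p,q,r} → n.
Cell (r1,c4): row 1 has {n,o,q,r}; column 4 has {m,n,p,q,r} → l.
Cell (r1,c5): row 1 has {l,n,o,q,r}; column 5 has {m,n,o,q,r} → p.
Cell (r2,c6): row 2 has {l,o,p,q,r}; column 6 has {l,n,o,p,q,r} → m.
Cell (r4,c2): row 4 has {m,n,q,r}; column 2 has {l,o,q,r} → p.
Cell (r4,c4): row 4 has {m,n,p,q,r}; column 4 has {l,m,n,p,q,r} → o.
Cell (r4,c5): row 4 has {m,n,o,p,q,r}; column 5 has {m,n,o,p,q,r} → l.
Cell (r1,c2): row 1 has {l,n,o,p,q,r}; column 2 has {l,o,p,q,r} → m.
Cell (r2,c2): row 2 has {l,m,o,p,q,r}; column 2 has {l,m,o,p,q,r} → n.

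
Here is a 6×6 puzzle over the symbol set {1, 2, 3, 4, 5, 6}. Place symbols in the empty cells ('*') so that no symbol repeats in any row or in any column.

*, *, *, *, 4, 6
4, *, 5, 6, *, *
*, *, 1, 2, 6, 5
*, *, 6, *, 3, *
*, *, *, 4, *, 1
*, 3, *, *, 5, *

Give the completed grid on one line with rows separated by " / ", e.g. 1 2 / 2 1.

1 5 2 3 4 6 / 4 2 5 6 1 3 / 3 4 1 2 6 5 / 2 1 6 5 3 4 / 5 6 3 4 2 1 / 6 3 4 1 5 2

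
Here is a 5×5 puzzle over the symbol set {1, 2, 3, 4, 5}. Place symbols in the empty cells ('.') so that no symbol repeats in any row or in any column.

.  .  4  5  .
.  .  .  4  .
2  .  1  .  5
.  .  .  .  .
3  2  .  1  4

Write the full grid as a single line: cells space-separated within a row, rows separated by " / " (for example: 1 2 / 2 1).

1 3 4 5 2 / 5 1 2 4 3 / 2 4 1 3 5 / 4 5 3 2 1 / 3 2 5 1 4

(r1,c1) = 1
(r1,c2) = 3
(r1,c5) = 2
(r2,c1) = 5
(r2,c2) = 1
(r2,c5) = 3
(r3,c2) = 4
(r3,c4) = 3
(r4,c1) = 4
(r4,c2) = 5
(r4,c4) = 2
(r4,c5) = 1
(r5,c3) = 5
(r2,c3) = 2
(r4,c3) = 3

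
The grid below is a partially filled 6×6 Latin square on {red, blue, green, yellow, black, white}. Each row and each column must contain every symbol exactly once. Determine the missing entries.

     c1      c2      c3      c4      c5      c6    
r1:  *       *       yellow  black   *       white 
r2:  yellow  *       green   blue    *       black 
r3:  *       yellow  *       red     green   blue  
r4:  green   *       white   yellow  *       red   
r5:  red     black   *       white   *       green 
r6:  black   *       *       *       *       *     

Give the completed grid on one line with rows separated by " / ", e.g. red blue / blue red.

Cell (r1,c1): row 1 has {yellow,black,white}; column 1 has {red,green,yellow,black} → blue.
Cell (r1,c5): row 1 has {blue,yellow,black,white}; column 5 has {green} → red.
Cell (r2,c5): row 2 has {blue,green,yellow,black}; column 5 has {red,green} → white.
Cell (r3,c1): row 3 has {red,blue,green,yellow}; column 1 has {red,blue,green,yellow,black} → white.
Cell (r3,c3): row 3 has {red,blue,green,yellow,white}; column 3 has {green,yellow,white} → black.
Cell (r4,c2): row 4 has {red,green,yellow,white}; column 2 has {yellow,black} → blue.
Cell (r4,c5): row 4 has {red,blue,green,yellow,white}; column 5 has {red,green,white} → black.
Cell (r5,c3): row 5 has {red,green,black,white}; column 3 has {green,yellow,black,white} → blue.
Cell (r5,c5): row 5 has {red,blue,green,black,white}; column 5 has {red,green,black,white} → yellow.
Cell (r6,c3): row 6 has {black}; column 3 has {blue,green,yellow,black,white} → red.
Cell (r6,c4): row 6 has {red,black}; column 4 has {red,blue,yellow,black,white} → green.
Cell (r6,c5): row 6 has {red,green,black}; column 5 has {red,green,yellow,black,white} → blue.
Cell (r6,c6): row 6 has {red,blue,green,black}; column 6 has {red,blue,green,black,white} → yellow.
Cell (r1,c2): row 1 has {red,blue,yellow,black,white}; column 2 has {blue,yellow,black} → green.
Cell (r2,c2): row 2 has {blue,green,yellow,black,white}; column 2 has {blue,green,yellow,black} → red.
Cell (r6,c2): row 6 has {red,blue,green,yellow,black}; column 2 has {red,blue,green,yellow,black} → white.

blue green yellow black red white / yellow red green blue white black / white yellow black red green blue / green blue white yellow black red / red black blue white yellow green / black white red green blue yellow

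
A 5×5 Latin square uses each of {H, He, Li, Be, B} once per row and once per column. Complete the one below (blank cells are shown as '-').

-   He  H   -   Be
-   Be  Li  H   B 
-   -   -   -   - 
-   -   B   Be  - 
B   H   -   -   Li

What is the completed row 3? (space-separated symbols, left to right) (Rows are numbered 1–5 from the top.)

(r1,c1) = Li
(r1,c4) = B
(r2,c1) = He
(r4,c1) = H
(r4,c2) = Li
(r4,c5) = He
(r5,c4) = He
(r3,c1) = Be
(r3,c2) = B
(r3,c3) = He
(r3,c4) = Li
(r3,c5) = H

Be B He Li H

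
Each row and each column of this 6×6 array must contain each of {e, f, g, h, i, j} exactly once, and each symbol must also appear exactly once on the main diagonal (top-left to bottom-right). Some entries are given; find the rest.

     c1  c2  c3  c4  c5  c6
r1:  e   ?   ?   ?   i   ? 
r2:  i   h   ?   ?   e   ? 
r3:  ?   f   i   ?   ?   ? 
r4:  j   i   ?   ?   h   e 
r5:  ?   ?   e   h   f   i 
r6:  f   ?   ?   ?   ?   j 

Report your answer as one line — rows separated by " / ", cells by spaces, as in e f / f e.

e g j f i h / i h g j e f / h f i e j g / j i f g h e / g j e h f i / f e h i g j

At row 4, column 4: row 4 has {e,h,i,j}; column 4 has {h}; the diagonal has {e,f,h,i,j}; that leaves g.
At row 5, column 1: row 5 has {e,f,h,i}; column 1 has {e,f,i,j}; that leaves g.
At row 5, column 2: row 5 has {e,f,g,h,i}; column 2 has {f,h,i}; that leaves j.
At row 6, column 5: row 6 has {f,j}; column 5 has {e,f,h,i}; that leaves g.
At row 1, column 2: row 1 has {e,i}; column 2 has {f,h,i,j}; that leaves g.
At row 3, column 1: row 3 has {f,i}; column 1 has {e,f,g,i,j}; that leaves h.
At row 3, column 5: row 3 has {f,h,i}; column 5 has {e,f,g,h,i}; that leaves j.
At row 3, column 6: row 3 has {f,h,i,j}; column 6 has {e,i,j}; that leaves g.
At row 4, column 3: row 4 has {e,g,h,i,j}; column 3 has {e,i}; that leaves f.
At row 6, column 2: row 6 has {f,g,j}; column 2 has {f,g,h,i,j}; that leaves e.
At row 6, column 3: row 6 has {e,f,g,j}; column 3 has {e,f,i}; that leaves h.
At row 6, column 4: row 6 has {e,f,g,h,j}; column 4 has {g,h}; that leaves i.
At row 1, column 3: row 1 has {e,g,i}; column 3 has {e,f,h,i}; that leaves j.
At row 1, column 4: row 1 has {e,g,i,j}; column 4 has {g,h,i}; that leaves f.
At row 1, column 6: row 1 has {e,f,g,i,j}; column 6 has {e,g,i,j}; that leaves h.
At row 2, column 3: row 2 has {e,h,i}; column 3 has {e,f,h,i,j}; that leaves g.
At row 2, column 4: row 2 has {e,g,h,i}; column 4 has {f,g,h,i}; that leaves j.
At row 2, column 6: row 2 has {e,g,h,i,j}; column 6 has {e,g,h,i,j}; that leaves f.
At row 3, column 4: row 3 has {f,g,h,i,j}; column 4 has {f,g,h,i,j}; that leaves e.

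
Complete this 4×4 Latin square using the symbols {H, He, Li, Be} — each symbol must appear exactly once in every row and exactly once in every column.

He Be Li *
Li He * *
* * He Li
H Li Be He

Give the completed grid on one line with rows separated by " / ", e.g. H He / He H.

He Be Li H / Li He H Be / Be H He Li / H Li Be He

row 1 has {He,Li,Be}; column 4 has {He,Li} — only H is left for (r1,c4).
row 2 has {He,Li}; column 3 has {He,Li,Be} — only H is left for (r2,c3).
row 2 has {H,He,Li}; column 4 has {H,He,Li} — only Be is left for (r2,c4).
row 3 has {He,Li}; column 1 has {H,He,Li} — only Be is left for (r3,c1).
row 3 has {He,Li,Be}; column 2 has {He,Li,Be} — only H is left for (r3,c2).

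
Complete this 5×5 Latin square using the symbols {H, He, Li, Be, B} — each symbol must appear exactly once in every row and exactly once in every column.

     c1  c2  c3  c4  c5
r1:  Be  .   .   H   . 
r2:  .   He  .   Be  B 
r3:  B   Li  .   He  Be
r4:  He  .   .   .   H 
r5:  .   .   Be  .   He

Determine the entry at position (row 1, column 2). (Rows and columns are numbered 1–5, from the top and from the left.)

(r1,c2): row 1 has {H,Be}; column 2 has {He,Li}, so it must be B.

B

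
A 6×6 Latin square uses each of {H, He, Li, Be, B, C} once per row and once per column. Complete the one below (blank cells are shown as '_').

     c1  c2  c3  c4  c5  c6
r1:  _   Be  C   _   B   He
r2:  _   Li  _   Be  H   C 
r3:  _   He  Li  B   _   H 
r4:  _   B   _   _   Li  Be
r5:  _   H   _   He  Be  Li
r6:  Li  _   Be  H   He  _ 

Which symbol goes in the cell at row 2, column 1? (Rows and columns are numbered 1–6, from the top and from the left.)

B

(r1,c1): row 1 has {He,Be,B,C}; column 1 has {Li}, so it must be H.
(r1,c4): row 1 has {H,He,Be,B,C}; column 4 has {H,He,Be,B}, so it must be Li.
(r3,c5): row 3 has {H,He,Li,B}; column 5 has {H,He,Li,Be,B}, so it must be C.
(r4,c4): row 4 has {Li,Be,B}; column 4 has {H,He,Li,Be,B}, so it must be C.
(r5,c3): row 5 has {H,He,Li,Be}; column 3 has {Li,Be,C}, so it must be B.
(r6,c2): row 6 has {H,He,Li,Be}; column 2 has {H,He,Li,Be,B}, so it must be C.
(r6,c6): row 6 has {H,He,Li,Be,C}; column 6 has {H,He,Li,Be,C}, so it must be B.
(r2,c3): row 2 has {H,Li,Be,C}; column 3 has {Li,Be,B,C}, so it must be He.
(r3,c1): row 3 has {H,He,Li,B,C}; column 1 has {H,Li}, so it must be Be.
(r4,c1): row 4 has {Li,Be,B,C}; column 1 has {H,Li,Be}, so it must be He.
(r4,c3): row 4 has {He,Li,Be,B,C}; column 3 has {He,Li,Be,B,C}, so it must be H.
(r5,c1): row 5 has {H,He,Li,Be,B}; column 1 has {H,He,Li,Be}, so it must be C.
(r2,c1): row 2 has {H,He,Li,Be,C}; column 1 has {H,He,Li,Be,C}, so it must be B.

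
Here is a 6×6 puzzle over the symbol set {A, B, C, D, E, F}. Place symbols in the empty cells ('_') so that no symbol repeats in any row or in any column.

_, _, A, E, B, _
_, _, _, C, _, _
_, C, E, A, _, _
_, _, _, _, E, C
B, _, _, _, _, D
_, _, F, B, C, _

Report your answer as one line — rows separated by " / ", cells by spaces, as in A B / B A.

C D A E B F / E B D C F A / F C E A D B / A F B D E C / B E C F A D / D A F B C E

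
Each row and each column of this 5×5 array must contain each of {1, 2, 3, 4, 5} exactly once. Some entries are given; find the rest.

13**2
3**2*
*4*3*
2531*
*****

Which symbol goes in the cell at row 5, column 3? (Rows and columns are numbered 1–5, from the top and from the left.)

row 2 has {2,3}; column 2 has {3,4,5} — only 1 is left for (r2,c2).
row 3 has {3,4}; column 1 has {1,2,3} — only 5 is left for (r3,c1).
row 3 has {3,4,5}; column 5 has {2} — only 1 is left for (r3,c5).
row 4 has {1,2,3,5}; column 5 has {1,2} — only 4 is left for (r4,c5).
row 5 is empty so far; column 1 has {1,2,3,5} — only 4 is left for (r5,c1).
row 5 has {4}; column 2 has {1,3,4,5} — only 2 is left for (r5,c2).
row 5 has {2,4}; column 4 has {1,2,3} — only 5 is left for (r5,c4).
row 5 has {2,4,5}; column 5 has {1,2,4} — only 3 is left for (r5,c5).
row 1 has {1,2,3}; column 4 has {1,2,3,5} — only 4 is left for (r1,c4).
row 2 has {1,2,3}; column 5 has {1,2,3,4} — only 5 is left for (r2,c5).
row 3 has {1,3,4,5}; column 3 has {3} — only 2 is left for (r3,c3).
row 5 has {2,3,4,5}; column 3 has {2,3} — only 1 is left for (r5,c3).

1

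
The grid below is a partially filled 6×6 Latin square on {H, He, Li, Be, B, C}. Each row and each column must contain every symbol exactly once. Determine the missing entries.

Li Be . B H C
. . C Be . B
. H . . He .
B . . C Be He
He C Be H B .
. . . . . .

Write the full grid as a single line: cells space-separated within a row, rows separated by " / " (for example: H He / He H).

Li Be He B H C / H He C Be Li B / C H B Li He Be / B Li H C Be He / He C Be H B Li / Be B Li He C H

(r1,c3) = He
(r2,c1) = H
(r2,c5) = Li
(r3,c4) = Li
(r3,c6) = Be
(r4,c2) = Li
(r4,c3) = H
(r5,c6) = Li
(r6,c4) = He
(r6,c5) = C
(r6,c6) = H
(r2,c2) = He
(r3,c1) = C
(r3,c3) = B
(r6,c1) = Be
(r6,c2) = B
(r6,c3) = Li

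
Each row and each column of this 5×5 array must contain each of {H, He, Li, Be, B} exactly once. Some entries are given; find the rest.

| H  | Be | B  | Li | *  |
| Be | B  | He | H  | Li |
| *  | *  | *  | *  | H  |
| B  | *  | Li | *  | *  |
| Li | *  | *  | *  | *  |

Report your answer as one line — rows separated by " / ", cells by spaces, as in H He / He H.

H Be B Li He / Be B He H Li / He Li Be B H / B H Li He Be / Li He H Be B

(r1,c5) = He
(r3,c1) = He
(r3,c2) = Li
(r3,c3) = Be
(r3,c4) = B
(r4,c5) = Be
(r5,c3) = H
(r5,c5) = B
(r4,c4) = He
(r5,c2) = He
(r5,c4) = Be
(r4,c2) = H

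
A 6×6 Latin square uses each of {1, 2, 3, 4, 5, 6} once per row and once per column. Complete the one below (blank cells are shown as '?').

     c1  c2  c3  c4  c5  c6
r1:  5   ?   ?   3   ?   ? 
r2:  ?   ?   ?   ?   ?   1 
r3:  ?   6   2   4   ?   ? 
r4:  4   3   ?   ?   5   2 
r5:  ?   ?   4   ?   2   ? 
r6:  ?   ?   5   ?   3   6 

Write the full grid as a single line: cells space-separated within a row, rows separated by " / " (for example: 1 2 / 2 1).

(r1,c6) = 4
(r3,c5) = 1
(r1,c5) = 6
(r2,c5) = 4
(r3,c1) = 3
(r3,c6) = 5
(r5,c6) = 3
(r1,c3) = 1
(r4,c3) = 6
(r4,c4) = 1
(r6,c4) = 2
(r1,c2) = 2
(r2,c2) = 5
(r2,c3) = 3
(r2,c4) = 6
(r5,c2) = 1
(r5,c4) = 5
(r6,c1) = 1
(r6,c2) = 4
(r2,c1) = 2
(r5,c1) = 6

5 2 1 3 6 4 / 2 5 3 6 4 1 / 3 6 2 4 1 5 / 4 3 6 1 5 2 / 6 1 4 5 2 3 / 1 4 5 2 3 6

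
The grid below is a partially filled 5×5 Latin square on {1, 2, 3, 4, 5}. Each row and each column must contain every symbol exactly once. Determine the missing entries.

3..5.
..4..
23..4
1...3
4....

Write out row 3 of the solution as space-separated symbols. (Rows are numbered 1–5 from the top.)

2 3 5 1 4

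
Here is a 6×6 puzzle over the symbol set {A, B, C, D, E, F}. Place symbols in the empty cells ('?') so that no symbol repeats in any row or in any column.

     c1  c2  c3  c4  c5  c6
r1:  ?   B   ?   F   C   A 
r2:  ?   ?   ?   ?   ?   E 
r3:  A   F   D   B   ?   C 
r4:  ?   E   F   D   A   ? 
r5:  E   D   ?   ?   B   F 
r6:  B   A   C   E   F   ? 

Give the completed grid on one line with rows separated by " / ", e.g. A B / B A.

(r1,c1) = D
(r1,c3) = E
(r2,c2) = C
(r2,c4) = A
(r2,c5) = D
(r3,c5) = E
(r4,c1) = C
(r4,c6) = B
(r5,c3) = A
(r5,c4) = C
(r6,c6) = D
(r2,c1) = F
(r2,c3) = B

D B E F C A / F C B A D E / A F D B E C / C E F D A B / E D A C B F / B A C E F D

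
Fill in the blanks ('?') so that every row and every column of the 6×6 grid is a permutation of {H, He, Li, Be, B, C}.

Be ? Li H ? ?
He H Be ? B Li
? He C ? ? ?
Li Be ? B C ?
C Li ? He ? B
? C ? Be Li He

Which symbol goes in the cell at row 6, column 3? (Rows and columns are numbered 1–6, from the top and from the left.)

(r1,c2) = B
(r1,c5) = He
(r1,c6) = C
(r2,c4) = C
(r3,c4) = Li
(r4,c6) = H
(r5,c3) = H
(r5,c5) = Be
(r6,c3) = B

B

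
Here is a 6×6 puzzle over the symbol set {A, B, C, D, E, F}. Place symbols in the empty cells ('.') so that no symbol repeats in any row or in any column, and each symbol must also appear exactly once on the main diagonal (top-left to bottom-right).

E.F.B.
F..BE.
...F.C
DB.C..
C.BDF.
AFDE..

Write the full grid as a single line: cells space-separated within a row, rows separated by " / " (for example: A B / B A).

At row 1, column 4: row 1 has {B,E,F}; column 4 has {B,C,D,E,F}; that leaves A.
At row 1, column 6: row 1 has {A,B,E,F}; column 6 has {C}; that leaves D.
At row 2, column 6: row 2 has {B,E,F}; column 6 has {C,D}; that leaves A.
At row 3, column 1: row 3 has {C,F}; column 1 has {A,C,D,E,F}; that leaves B.
At row 3, column 3: row 3 has {B,C,F}; column 3 has {B,D,F}; the diagonal has {C,E,F}; that leaves A.
At row 3, column 5: row 3 has {A,B,C,F}; column 5 has {B,E,F}; that leaves D.
At row 4, column 3: row 4 has {B,C,D}; column 3 has {A,B,D,F}; that leaves E.
At row 4, column 5: row 4 has {B,C,D,E}; column 5 has {B,D,E,F}; that leaves A.
At row 4, column 6: row 4 has {A,B,C,D,E}; column 6 has {A,C,D}; that leaves F.
At row 5, column 6: row 5 has {B,C,D,F}; column 6 has {A,C,D,F}; that leaves E.
At row 6, column 5: row 6 has {A,D,E,F}; column 5 has {A,B,D,E,F}; that leaves C.
At row 6, column 6: row 6 has {A,C,D,E,F}; column 6 has {A,C,D,E,F}; the diagonal has {A,C,E,F}; that leaves B.
At row 1, column 2: row 1 has {A,B,D,E,F}; column 2 has {B,F}; that leaves C.
At row 2, column 2: row 2 has {A,B,E,F}; column 2 has {B,C,F}; the diagonal has {A,B,C,E,F}; that leaves D.
At row 2, column 3: row 2 has {A,B,D,E,F}; column 3 has {A,B,D,E,F}; that leaves C.
At row 3, column 2: row 3 has {A,B,C,D,F}; column 2 has {B,C,D,F}; that leaves E.
At row 5, column 2: row 5 has {B,C,D,E,F}; column 2 has {B,C,D,E,F}; that leaves A.

E C F A B D / F D C B E A / B E A F D C / D B E C A F / C A B D F E / A F D E C B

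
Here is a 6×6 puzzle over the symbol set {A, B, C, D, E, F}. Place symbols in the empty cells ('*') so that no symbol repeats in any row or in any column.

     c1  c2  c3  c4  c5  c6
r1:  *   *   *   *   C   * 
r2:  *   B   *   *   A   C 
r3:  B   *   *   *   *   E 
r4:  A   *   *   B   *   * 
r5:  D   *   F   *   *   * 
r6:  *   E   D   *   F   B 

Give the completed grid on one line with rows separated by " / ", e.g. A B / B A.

At row 2, column 3: row 2 has {A,B,C}; column 3 has {D,F}; that leaves E.
At row 3, column 5: row 3 has {B,E}; column 5 has {A,C,F}; that leaves D.
At row 4, column 3: row 4 has {A,B}; column 3 has {D,E,F}; that leaves C.
At row 4, column 5: row 4 has {A,B,C}; column 5 has {A,C,D,F}; that leaves E.
At row 5, column 5: row 5 has {D,F}; column 5 has {A,C,D,E,F}; that leaves B.
At row 5, column 6: row 5 has {B,D,F}; column 6 has {B,C,E}; that leaves A.
At row 6, column 1: row 6 has {B,D,E,F}; column 1 has {A,B,D}; that leaves C.
At row 6, column 4: row 6 has {B,C,D,E,F}; column 4 has {B}; that leaves A.
At row 2, column 1: row 2 has {A,B,C,E}; column 1 has {A,B,C,D}; that leaves F.
At row 2, column 4: row 2 has {A,B,C,E,F}; column 4 has {A,B}; that leaves D.
At row 3, column 3: row 3 has {B,D,E}; column 3 has {C,D,E,F}; that leaves A.
At row 5, column 2: row 5 has {A,B,D,F}; column 2 has {B,E}; that leaves C.
At row 5, column 4: row 5 has {A,B,C,D,F}; column 4 has {A,B,D}; that leaves E.
At row 1, column 1: row 1 has {C}; column 1 has {A,B,C,D,F}; that leaves E.
At row 1, column 3: row 1 has {C,E}; column 3 has {A,C,D,E,F}; that leaves B.
At row 1, column 4: row 1 has {B,C,E}; column 4 has {A,B,D,E}; that leaves F.
At row 1, column 6: row 1 has {B,C,E,F}; column 6 has {A,B,C,E}; that leaves D.
At row 3, column 2: row 3 has {A,B,D,E}; column 2 has {B,C,E}; that leaves F.
At row 3, column 4: row 3 has {A,B,D,E,F}; column 4 has {A,B,D,E,F}; that leaves C.
At row 4, column 2: row 4 has {A,B,C,E}; column 2 has {B,C,E,F}; that leaves D.
At row 4, column 6: row 4 has {A,B,C,D,E}; column 6 has {A,B,C,D,E}; that leaves F.
At row 1, column 2: row 1 has {B,C,D,E,F}; column 2 has {B,C,D,E,F}; that leaves A.

E A B F C D / F B E D A C / B F A C D E / A D C B E F / D C F E B A / C E D A F B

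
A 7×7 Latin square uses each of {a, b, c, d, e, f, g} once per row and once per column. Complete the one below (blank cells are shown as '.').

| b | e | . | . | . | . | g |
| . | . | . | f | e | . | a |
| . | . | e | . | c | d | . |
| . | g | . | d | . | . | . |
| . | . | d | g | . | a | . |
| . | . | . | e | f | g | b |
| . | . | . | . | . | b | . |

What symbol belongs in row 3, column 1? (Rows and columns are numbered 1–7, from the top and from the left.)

g

row 2 has {a,e,f}; column 6 has {a,b,d,g} — only c is left for (r2,c6).
row 3 has {c,d,e}; column 7 has {a,b,g} — only f is left for (r3,c7).
row 5 has {a,d,g}; column 5 has {c,e,f} — only b is left for (r5,c5).
row 1 has {b,e,g}; column 6 has {a,b,c,d,g} — only f is left for (r1,c6).
row 4 has {d,g}; column 5 has {b,c,e,f} — only a is left for (r4,c5).
row 4 has {a,d,g}; column 6 has {a,b,c,d,f,g} — only e is left for (r4,c6).
row 4 has {a,d,e,g}; column 7 has {a,b,f,g} — only c is left for (r4,c7).
row 5 has {a,b,d,g}; column 7 has {a,b,c,f,g} — only e is left for (r5,c7).
row 7 has {b}; column 7 has {a,b,c,e,f,g} — only d is left for (r7,c7).
row 1 has {b,e,f,g}; column 5 has {a,b,c,e,f} — only d is left for (r1,c5).
row 4 has {a,c,d,e,g}; column 1 has {b} — only f is left for (r4,c1).
row 4 has {a,c,d,e,f,g}; column 3 has {d,e} — only b is left for (r4,c3).
row 5 has {a,b,d,e,g}; column 1 has {b,f} — only c is left for (r5,c1).
row 5 has {a,b,c,d,e,g}; column 2 has {e,g} — only f is left for (r5,c2).
row 7 has {b,d}; column 5 has {a,b,c,d,e,f} — only g is left for (r7,c5).
row 2 has {a,c,e,f}; column 3 has {b,d,e} — only g is left for (r2,c3).
row 2 has {a,c,e,f,g}; column 1 has {b,c,f} — only d is left for (r2,c1).
row 2 has {a,c,d,e,f,g}; column 2 has {e,f,g} — only b is left for (r2,c2).
row 3 has {c,d,e,f}; column 2 has {b,e,f,g} — only a is left for (r3,c2).
row 3 has {a,c,d,e,f}; column 4 has {d,e,f,g} — only b is left for (r3,c4).
row 6 has {b,e,f,g}; column 1 has {b,c,d,f} — only a is left for (r6,c1).
row 6 has {a,b,e,f,g}; column 3 has {b,d,e,g} — only c is left for (r6,c3).
row 7 has {b,d,g}; column 1 has {a,b,c,d,f} — only e is left for (r7,c1).
row 7 has {b,d,e,g}; column 2 has {a,b,e,f,g} — only c is left for (r7,c2).
row 7 has {b,c,d,e,g}; column 4 has {b,d,e,f,g} — only a is left for (r7,c4).
row 1 has {b,d,e,f,g}; column 3 has {b,c,d,e,g} — only a is left for (r1,c3).
row 1 has {a,b,d,e,f,g}; column 4 has {a,b,d,e,f,g} — only c is left for (r1,c4).
row 3 has {a,b,c,d,e,f}; column 1 has {a,b,c,d,e,f} — only g is left for (r3,c1).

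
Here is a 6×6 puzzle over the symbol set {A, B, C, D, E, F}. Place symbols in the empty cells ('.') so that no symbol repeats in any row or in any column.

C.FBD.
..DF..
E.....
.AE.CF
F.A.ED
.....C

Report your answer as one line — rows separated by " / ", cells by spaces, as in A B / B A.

C E F B D A / A C D F B E / E D C A F B / B A E D C F / F B A C E D / D F B E A C

Cell (r1,c2): row 1 has {B,C,D,F}; column 2 has {A} → E.
Cell (r1,c6): row 1 has {B,C,D,E,F}; column 6 has {C,D,F} → A.
Cell (r3,c6): row 3 has {E}; column 6 has {A,C,D,F} → B.
Cell (r4,c4): row 4 has {A,C,E,F}; column 4 has {B,F} → D.
Cell (r5,c4): row 5 has {A,D,E,F}; column 4 has {B,D,F} → C.
Cell (r6,c3): row 6 has {C}; column 3 has {A,D,E,F} → B.
Cell (r2,c6): row 2 has {D,F}; column 6 has {A,B,C,D,F} → E.
Cell (r3,c3): row 3 has {B,E}; column 3 has {A,B,D,E,F} → C.
Cell (r3,c4): row 3 has {B,C,E}; column 4 has {B,C,D,F} → A.
Cell (r3,c5): row 3 has {A,B,C,E}; column 5 has {C,D,E} → F.
Cell (r4,c1): row 4 has {A,C,D,E,F}; column 1 has {C,E,F} → B.
Cell (r5,c2): row 5 has {A,C,D,E,F}; column 2 has {A,E} → B.
Cell (r6,c4): row 6 has {B,C}; column 4 has {A,B,C,D,F} → E.
Cell (r6,c5): row 6 has {B,C,E}; column 5 has {C,D,E,F} → A.
Cell (r2,c1): row 2 has {D,E,F}; column 1 has {B,C,E,F} → A.
Cell (r2,c2): row 2 has {A,D,E,F}; column 2 has {A,B,E} → C.
Cell (r2,c5): row 2 has {A,C,D,E,F}; column 5 has {A,C,D,E,F} → B.
Cell (r3,c2): row 3 has {A,B,C,E,F}; column 2 has {A,B,C,E} → D.
Cell (r6,c1): row 6 has {A,B,C,E}; column 1 has {A,B,C,E,F} → D.
Cell (r6,c2): row 6 has {A,B,C,D,E}; column 2 has {A,B,C,D,E} → F.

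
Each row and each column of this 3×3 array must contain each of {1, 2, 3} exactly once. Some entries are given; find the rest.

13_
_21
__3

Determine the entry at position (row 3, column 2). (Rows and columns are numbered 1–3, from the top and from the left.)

(r1,c3) = 2
(r2,c1) = 3
(r3,c1) = 2
(r3,c2) = 1

1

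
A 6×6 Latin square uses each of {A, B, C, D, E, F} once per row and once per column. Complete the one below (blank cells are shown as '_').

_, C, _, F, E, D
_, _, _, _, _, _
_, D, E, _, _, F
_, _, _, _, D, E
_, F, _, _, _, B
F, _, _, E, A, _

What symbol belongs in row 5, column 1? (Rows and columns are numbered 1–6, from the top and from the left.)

E

(r5,c5) = C
(r6,c2) = B
(r6,c6) = C
(r2,c6) = A
(r3,c5) = B
(r4,c2) = A
(r6,c3) = D
(r2,c2) = E
(r2,c5) = F
(r5,c3) = A
(r5,c4) = D
(r1,c3) = B
(r2,c3) = C
(r2,c4) = B
(r4,c3) = F
(r4,c4) = C
(r5,c1) = E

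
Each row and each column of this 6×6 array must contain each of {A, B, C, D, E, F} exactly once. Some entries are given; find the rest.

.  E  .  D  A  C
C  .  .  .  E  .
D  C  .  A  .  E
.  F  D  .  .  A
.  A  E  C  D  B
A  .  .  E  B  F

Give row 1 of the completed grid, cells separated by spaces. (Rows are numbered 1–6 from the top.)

B E F D A C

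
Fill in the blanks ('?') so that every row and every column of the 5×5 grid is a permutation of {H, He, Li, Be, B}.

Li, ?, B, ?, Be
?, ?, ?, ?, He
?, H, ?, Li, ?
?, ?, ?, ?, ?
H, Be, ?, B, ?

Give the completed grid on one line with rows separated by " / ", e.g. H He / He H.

Li He B H Be / B Li H Be He / He H Be Li B / Be B Li He H / H Be He B Li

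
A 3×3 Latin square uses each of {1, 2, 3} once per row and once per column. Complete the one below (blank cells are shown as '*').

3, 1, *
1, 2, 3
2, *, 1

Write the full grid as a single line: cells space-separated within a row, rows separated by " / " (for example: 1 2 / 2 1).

Cell (r1,c3): row 1 has {1,3}; column 3 has {1,3} → 2.
Cell (r3,c2): row 3 has {1,2}; column 2 has {1,2} → 3.

3 1 2 / 1 2 3 / 2 3 1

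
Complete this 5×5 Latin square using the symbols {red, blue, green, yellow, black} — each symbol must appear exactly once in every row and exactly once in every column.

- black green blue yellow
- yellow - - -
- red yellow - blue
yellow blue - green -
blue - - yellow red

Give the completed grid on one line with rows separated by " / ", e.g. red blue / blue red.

red black green blue yellow / black yellow blue red green / green red yellow black blue / yellow blue red green black / blue green black yellow red

(r1,c1) = red
(r3,c4) = black
(r4,c5) = black
(r5,c2) = green
(r5,c3) = black
(r2,c4) = red
(r2,c5) = green
(r3,c1) = green
(r4,c3) = red
(r2,c1) = black
(r2,c3) = blue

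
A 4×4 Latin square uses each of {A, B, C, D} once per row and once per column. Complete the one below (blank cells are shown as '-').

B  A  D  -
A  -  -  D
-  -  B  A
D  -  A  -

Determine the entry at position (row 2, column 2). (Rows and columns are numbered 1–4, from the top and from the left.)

B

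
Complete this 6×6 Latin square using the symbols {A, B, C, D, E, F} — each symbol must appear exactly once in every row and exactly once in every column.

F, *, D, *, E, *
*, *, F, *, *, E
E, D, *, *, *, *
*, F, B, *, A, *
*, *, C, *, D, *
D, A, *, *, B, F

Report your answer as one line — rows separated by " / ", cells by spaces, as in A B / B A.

(r2,c5): row 2 has {E,F}; column 5 has {A,B,D,E}, so it must be C.
(r3,c3): row 3 has {D,E}; column 3 has {B,C,D,F}, so it must be A.
(r3,c5): row 3 has {A,D,E}; column 5 has {A,B,C,D,E}, so it must be F.
(r4,c1): row 4 has {A,B,F}; column 1 has {D,E,F}, so it must be C.
(r4,c6): row 4 has {A,B,C,F}; column 6 has {E,F}, so it must be D.
(r6,c3): row 6 has {A,B,D,F}; column 3 has {A,B,C,D,F}, so it must be E.
(r6,c4): row 6 has {A,B,D,E,F}; column 4 is empty so far, so it must be C.
(r2,c2): row 2 has {C,E,F}; column 2 has {A,D,F}, so it must be B.
(r3,c4): row 3 has {A,D,E,F}; column 4 has {C}, so it must be B.
(r3,c6): row 3 has {A,B,D,E,F}; column 6 has {D,E,F}, so it must be C.
(r4,c4): row 4 has {A,B,C,D,F}; column 4 has {B,C}, so it must be E.
(r5,c2): row 5 has {C,D}; column 2 has {A,B,D,F}, so it must be E.
(r1,c2): row 1 has {D,E,F}; column 2 has {A,B,D,E,F}, so it must be C.
(r1,c4): row 1 has {C,D,E,F}; column 4 has {B,C,E}, so it must be A.
(r1,c6): row 1 has {A,C,D,E,F}; column 6 has {C,D,E,F}, so it must be B.
(r2,c1): row 2 has {B,C,E,F}; column 1 has {C,D,E,F}, so it must be A.
(r2,c4): row 2 has {A,B,C,E,F}; column 4 has {A,B,C,E}, so it must be D.
(r5,c1): row 5 has {C,D,E}; column 1 has {A,C,D,E,F}, so it must be B.
(r5,c4): row 5 has {B,C,D,E}; column 4 has {A,B,C,D,E}, so it must be F.
(r5,c6): row 5 has {B,C,D,E,F}; column 6 has {B,C,D,E,F}, so it must be A.

F C D A E B / A B F D C E / E D A B F C / C F B E A D / B E C F D A / D A E C B F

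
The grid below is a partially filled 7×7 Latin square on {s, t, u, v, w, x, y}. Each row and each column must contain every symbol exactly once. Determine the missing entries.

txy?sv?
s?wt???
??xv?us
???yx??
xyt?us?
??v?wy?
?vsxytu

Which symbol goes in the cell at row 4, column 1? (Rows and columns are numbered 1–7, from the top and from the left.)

v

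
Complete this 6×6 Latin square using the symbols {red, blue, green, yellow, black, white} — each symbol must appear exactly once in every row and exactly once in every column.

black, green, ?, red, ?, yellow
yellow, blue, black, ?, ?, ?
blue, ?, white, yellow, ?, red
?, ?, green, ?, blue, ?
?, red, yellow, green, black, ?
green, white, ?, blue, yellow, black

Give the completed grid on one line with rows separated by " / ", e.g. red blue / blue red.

black green blue red white yellow / yellow blue black white red green / blue black white yellow green red / red yellow green black blue white / white red yellow green black blue / green white red blue yellow black

(r1,c3) = blue
(r1,c5) = white
(r2,c4) = white
(r2,c6) = green
(r3,c2) = black
(r3,c5) = green
(r4,c2) = yellow
(r4,c4) = black
(r4,c6) = white
(r5,c1) = white
(r5,c6) = blue
(r6,c3) = red
(r2,c5) = red
(r4,c1) = red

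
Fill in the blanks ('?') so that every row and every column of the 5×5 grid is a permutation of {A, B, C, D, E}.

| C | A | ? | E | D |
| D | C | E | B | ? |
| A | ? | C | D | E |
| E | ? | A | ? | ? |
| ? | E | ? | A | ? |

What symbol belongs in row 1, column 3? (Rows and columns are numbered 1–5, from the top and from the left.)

B

At row 1, column 3: row 1 has {A,C,D,E}; column 3 has {A,C,E}; that leaves B.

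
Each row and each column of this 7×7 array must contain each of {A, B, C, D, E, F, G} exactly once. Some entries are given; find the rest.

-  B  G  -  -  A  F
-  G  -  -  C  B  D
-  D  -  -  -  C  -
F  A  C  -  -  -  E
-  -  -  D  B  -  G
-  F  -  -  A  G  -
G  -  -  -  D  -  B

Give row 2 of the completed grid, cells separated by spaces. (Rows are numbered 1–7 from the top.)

A G E F C B D

Cell (r1,c5): row 1 has {A,B,F,G}; column 5 has {A,B,C,D} → E.
Cell (r3,c7): row 3 has {C,D}; column 7 has {B,D,E,F,G} → A.
Cell (r4,c5): row 4 has {A,C,E,F}; column 5 has {A,B,C,D,E} → G.
Cell (r4,c6): row 4 has {A,C,E,F,G}; column 6 has {A,B,C,G} → D.
Cell (r6,c7): row 6 has {A,F,G}; column 7 has {A,B,D,E,F,G} → C.
Cell (r1,c4): row 1 has {A,B,E,F,G}; column 4 has {D} → C.
Cell (r3,c5): row 3 has {A,C,D}; column 5 has {A,B,C,D,E,G} → F.
Cell (r4,c4): row 4 has {A,C,D,E,F,G}; column 4 has {C,D} → B.
Cell (r6,c4): row 6 has {A,C,F,G}; column 4 has {B,C,D} → E.
Cell (r1,c1): row 1 has {A,B,C,E,F,G}; column 1 has {F,G} → D.
Cell (r3,c4): row 3 has {A,C,D,F}; column 4 has {B,C,D,E} → G.
Cell (r6,c1): row 6 has {A,C,E,F,G}; column 1 has {D,F,G} → B.
Cell (r6,c3): row 6 has {A,B,C,E,F,G}; column 3 has {C,G} → D.
Cell (r3,c1): row 3 has {A,C,D,F,G}; column 1 has {B,D,F,G} → E.
Cell (r3,c3): row 3 has {A,C,D,E,F,G}; column 3 has {C,D,G} → B.
Cell (r2,c1): row 2 has {B,C,D,G}; column 1 has {B,D,E,F,G} → A.
Cell (r2,c4): row 2 has {A,B,C,D,G}; column 4 has {B,C,D,E,G} → F.
Cell (r5,c1): row 5 has {B,D,G}; column 1 has {A,B,D,E,F,G} → C.
Cell (r5,c2): row 5 has {B,C,D,G}; column 2 has {A,B,D,F,G} → E.
Cell (r5,c6): row 5 has {B,C,D,E,G}; column 6 has {A,B,C,D,G} → F.
Cell (r7,c2): row 7 has {B,D,G}; column 2 has {A,B,D,E,F,G} → C.
Cell (r7,c4): row 7 has {B,C,D,G}; column 4 has {B,C,D,E,F,G} → A.
Cell (r7,c6): row 7 has {A,B,C,D,G}; column 6 has {A,B,C,D,F,G} → E.
Cell (r2,c3): row 2 has {A,B,C,D,F,G}; column 3 has {B,C,D,G} → E.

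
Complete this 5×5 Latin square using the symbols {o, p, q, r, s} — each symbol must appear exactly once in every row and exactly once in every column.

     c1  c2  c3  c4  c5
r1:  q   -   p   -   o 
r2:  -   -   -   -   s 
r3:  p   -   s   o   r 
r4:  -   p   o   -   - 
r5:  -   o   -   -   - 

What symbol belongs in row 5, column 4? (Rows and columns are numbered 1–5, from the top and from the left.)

q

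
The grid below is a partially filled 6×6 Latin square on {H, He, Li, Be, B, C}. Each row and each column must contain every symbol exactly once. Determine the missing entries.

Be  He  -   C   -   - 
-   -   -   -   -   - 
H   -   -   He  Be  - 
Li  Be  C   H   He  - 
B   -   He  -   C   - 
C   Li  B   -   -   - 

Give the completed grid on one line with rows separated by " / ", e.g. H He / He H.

Be He H C B Li / He C Be B Li H / H B Li He Be C / Li Be C H He B / B H He Li C Be / C Li B Be H He

At row 2, column 1: row 2 is empty so far; column 1 has {H,Li,Be,B,C}; that leaves He.
At row 3, column 3: row 3 has {H,He,Be}; column 3 has {He,B,C}; that leaves Li.
At row 4, column 6: row 4 has {H,He,Li,Be,C}; column 6 is empty so far; that leaves B.
At row 5, column 2: row 5 has {He,B,C}; column 2 has {He,Li,Be}; that leaves H.
At row 6, column 4: row 6 has {Li,B,C}; column 4 has {H,He,C}; that leaves Be.
At row 6, column 5: row 6 has {Li,Be,B,C}; column 5 has {He,Be,C}; that leaves H.
At row 6, column 6: row 6 has {H,Li,Be,B,C}; column 6 has {B}; that leaves He.
At row 1, column 3: row 1 has {He,Be,C}; column 3 has {He,Li,B,C}; that leaves H.
At row 1, column 6: row 1 has {H,He,Be,C}; column 6 has {He,B}; that leaves Li.
At row 2, column 3: row 2 has {He}; column 3 has {H,He,Li,B,C}; that leaves Be.
At row 3, column 6: row 3 has {H,He,Li,Be}; column 6 has {He,Li,B}; that leaves C.
At row 5, column 4: row 5 has {H,He,B,C}; column 4 has {H,He,Be,C}; that leaves Li.
At row 5, column 6: row 5 has {H,He,Li,B,C}; column 6 has {He,Li,B,C}; that leaves Be.
At row 1, column 5: row 1 has {H,He,Li,Be,C}; column 5 has {H,He,Be,C}; that leaves B.
At row 2, column 4: row 2 has {He,Be}; column 4 has {H,He,Li,Be,C}; that leaves B.
At row 2, column 5: row 2 has {He,Be,B}; column 5 has {H,He,Be,B,C}; that leaves Li.
At row 2, column 6: row 2 has {He,Li,Be,B}; column 6 has {He,Li,Be,B,C}; that leaves H.
At row 3, column 2: row 3 has {H,He,Li,Be,C}; column 2 has {H,He,Li,Be}; that leaves B.
At row 2, column 2: row 2 has {H,He,Li,Be,B}; column 2 has {H,He,Li,Be,B}; that leaves C.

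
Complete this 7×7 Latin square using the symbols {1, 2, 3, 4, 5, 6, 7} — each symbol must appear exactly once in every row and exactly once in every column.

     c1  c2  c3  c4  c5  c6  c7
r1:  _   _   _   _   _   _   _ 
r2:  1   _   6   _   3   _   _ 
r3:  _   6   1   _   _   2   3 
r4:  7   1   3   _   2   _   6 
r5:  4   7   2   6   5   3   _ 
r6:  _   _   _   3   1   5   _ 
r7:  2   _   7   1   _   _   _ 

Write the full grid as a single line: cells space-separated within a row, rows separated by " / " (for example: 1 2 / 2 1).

3 4 5 7 6 1 2 / 1 5 6 2 3 7 4 / 5 6 1 4 7 2 3 / 7 1 3 5 2 4 6 / 4 7 2 6 5 3 1 / 6 2 4 3 1 5 7 / 2 3 7 1 4 6 5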